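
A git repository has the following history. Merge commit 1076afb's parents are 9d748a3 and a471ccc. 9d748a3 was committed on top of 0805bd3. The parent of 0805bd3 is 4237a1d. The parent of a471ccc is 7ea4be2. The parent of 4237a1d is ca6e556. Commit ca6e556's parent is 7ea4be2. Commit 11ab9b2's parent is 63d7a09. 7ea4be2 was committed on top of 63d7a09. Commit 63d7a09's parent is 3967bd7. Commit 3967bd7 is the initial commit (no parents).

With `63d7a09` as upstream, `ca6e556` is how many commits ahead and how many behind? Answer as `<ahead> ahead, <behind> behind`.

Reachable from ca6e556: {3967bd7, 63d7a09, 7ea4be2, ca6e556}.
Reachable from 63d7a09: {3967bd7, 63d7a09}.
Only in ca6e556's history (ahead): {7ea4be2, ca6e556} — 2.
Only in 63d7a09's history (behind): {} — 0.

2 ahead, 0 behind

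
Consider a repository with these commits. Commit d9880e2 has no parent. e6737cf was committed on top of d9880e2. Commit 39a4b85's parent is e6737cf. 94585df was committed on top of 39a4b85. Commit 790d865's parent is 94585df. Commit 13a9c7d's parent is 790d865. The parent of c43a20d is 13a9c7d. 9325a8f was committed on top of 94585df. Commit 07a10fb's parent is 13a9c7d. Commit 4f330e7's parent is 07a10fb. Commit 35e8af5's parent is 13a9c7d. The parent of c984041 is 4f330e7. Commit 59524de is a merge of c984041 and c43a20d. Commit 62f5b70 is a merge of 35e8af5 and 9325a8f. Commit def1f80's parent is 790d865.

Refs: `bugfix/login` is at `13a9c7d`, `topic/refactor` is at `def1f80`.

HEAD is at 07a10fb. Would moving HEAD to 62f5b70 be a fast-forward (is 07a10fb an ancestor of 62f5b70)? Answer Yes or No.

No

A fast-forward from 07a10fb to 62f5b70 is possible iff 07a10fb is an ancestor of 62f5b70.
Ancestors of 62f5b70: {13a9c7d, 35e8af5, 39a4b85, 62f5b70, 790d865, 9325a8f, 94585df, d9880e2, e6737cf}.
07a10fb is not among them, so fast-forward is not possible.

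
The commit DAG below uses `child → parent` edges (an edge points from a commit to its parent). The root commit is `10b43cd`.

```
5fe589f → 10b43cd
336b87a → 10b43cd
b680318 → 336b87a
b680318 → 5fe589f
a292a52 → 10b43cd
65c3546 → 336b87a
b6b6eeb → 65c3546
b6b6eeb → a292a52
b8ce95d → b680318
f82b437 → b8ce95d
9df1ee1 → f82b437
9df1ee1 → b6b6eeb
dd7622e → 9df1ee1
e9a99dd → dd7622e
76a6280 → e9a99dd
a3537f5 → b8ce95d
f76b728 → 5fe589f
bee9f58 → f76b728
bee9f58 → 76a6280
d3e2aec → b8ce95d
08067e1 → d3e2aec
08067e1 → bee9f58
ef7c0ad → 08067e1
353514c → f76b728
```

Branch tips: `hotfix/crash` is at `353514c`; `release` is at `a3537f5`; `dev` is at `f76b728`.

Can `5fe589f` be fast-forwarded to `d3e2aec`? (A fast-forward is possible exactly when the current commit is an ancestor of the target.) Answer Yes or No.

A fast-forward from 5fe589f to d3e2aec is possible iff 5fe589f is an ancestor of d3e2aec.
Ancestors of d3e2aec: {10b43cd, 336b87a, 5fe589f, b680318, b8ce95d, d3e2aec}.
5fe589f is among them, so fast-forward is possible.

Yes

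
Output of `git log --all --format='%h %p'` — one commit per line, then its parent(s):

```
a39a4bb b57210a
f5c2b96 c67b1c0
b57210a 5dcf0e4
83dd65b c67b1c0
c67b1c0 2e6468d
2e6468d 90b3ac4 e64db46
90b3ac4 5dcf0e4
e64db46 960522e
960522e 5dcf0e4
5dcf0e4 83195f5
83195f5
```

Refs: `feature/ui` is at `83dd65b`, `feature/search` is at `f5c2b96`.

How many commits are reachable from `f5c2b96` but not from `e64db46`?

4

Reachable from f5c2b96: {2e6468d, 5dcf0e4, 83195f5, 90b3ac4, 960522e, c67b1c0, e64db46, f5c2b96}.
Reachable from e64db46: {5dcf0e4, 83195f5, 960522e, e64db46}.
In f5c2b96's history but not e64db46's: {2e6468d, 90b3ac4, c67b1c0, f5c2b96} — 4 commits.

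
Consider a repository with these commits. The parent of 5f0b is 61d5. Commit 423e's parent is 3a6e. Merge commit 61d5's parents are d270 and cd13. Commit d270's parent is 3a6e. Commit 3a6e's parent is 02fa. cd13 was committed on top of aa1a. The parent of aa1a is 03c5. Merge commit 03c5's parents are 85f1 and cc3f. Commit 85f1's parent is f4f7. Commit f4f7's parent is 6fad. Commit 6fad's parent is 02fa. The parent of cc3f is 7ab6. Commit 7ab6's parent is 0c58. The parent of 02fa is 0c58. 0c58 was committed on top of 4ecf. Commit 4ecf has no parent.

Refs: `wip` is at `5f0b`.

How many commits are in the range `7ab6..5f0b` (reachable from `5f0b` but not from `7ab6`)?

12

Reachable from 5f0b: {02fa, 03c5, 0c58, 3a6e, 4ecf, 5f0b, 61d5, 6fad, 7ab6, 85f1, aa1a, cc3f, cd13, d270, f4f7}.
Reachable from 7ab6: {0c58, 4ecf, 7ab6}.
In 5f0b's history but not 7ab6's: {02fa, 03c5, 3a6e, 5f0b, 61d5, 6fad, 85f1, aa1a, cc3f, cd13, d270, f4f7} — 12 commits.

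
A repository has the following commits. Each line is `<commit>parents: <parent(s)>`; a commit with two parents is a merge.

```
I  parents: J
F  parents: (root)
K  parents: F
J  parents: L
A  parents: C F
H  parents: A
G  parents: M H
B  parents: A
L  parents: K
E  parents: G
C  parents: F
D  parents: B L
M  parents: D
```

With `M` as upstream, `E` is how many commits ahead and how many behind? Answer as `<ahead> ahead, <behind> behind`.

Reachable from E: {A, B, C, D, E, F, G, H, K, L, M}.
Reachable from M: {A, B, C, D, F, K, L, M}.
Only in E's history (ahead): {E, G, H} — 3.
Only in M's history (behind): {} — 0.

3 ahead, 0 behind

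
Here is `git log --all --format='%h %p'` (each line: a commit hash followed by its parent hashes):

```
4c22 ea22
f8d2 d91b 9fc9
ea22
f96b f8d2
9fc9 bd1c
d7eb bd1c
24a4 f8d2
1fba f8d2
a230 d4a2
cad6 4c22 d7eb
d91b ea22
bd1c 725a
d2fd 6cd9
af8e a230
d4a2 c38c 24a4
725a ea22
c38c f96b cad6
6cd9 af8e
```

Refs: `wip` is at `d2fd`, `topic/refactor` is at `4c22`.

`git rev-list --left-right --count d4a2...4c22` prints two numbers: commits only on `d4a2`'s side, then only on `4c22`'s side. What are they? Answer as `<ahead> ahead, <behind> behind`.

Reachable from d4a2: {24a4, 4c22, 725a, 9fc9, bd1c, c38c, cad6, d4a2, d7eb, d91b, ea22, f8d2, f96b}.
Reachable from 4c22: {4c22, ea22}.
Only in d4a2's history (ahead): {24a4, 725a, 9fc9, bd1c, c38c, cad6, d4a2, d7eb, d91b, f8d2, f96b} — 11.
Only in 4c22's history (behind): {} — 0.

11 ahead, 0 behind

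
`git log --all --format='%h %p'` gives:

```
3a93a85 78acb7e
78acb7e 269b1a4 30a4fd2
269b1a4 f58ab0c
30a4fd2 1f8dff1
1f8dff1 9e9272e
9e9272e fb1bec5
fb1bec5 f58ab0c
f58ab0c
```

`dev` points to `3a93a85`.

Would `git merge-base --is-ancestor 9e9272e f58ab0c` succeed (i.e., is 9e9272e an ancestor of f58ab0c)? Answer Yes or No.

No

Ancestors of f58ab0c: {f58ab0c}.
9e9272e is not in that set, so it is not an ancestor of f58ab0c.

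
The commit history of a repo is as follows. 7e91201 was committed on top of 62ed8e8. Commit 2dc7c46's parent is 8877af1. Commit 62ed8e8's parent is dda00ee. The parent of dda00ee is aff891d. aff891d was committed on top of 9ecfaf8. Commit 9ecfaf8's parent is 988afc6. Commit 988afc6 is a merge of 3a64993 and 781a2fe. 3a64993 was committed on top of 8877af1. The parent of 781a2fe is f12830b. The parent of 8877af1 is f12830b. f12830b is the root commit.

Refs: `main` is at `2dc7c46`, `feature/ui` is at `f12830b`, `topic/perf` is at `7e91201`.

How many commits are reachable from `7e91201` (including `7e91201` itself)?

10

Walking parent pointers from 7e91201: reachable set = {3a64993, 62ed8e8, 781a2fe, 7e91201, 8877af1, 988afc6, 9ecfaf8, aff891d, dda00ee, f12830b}.
That is 10 commits.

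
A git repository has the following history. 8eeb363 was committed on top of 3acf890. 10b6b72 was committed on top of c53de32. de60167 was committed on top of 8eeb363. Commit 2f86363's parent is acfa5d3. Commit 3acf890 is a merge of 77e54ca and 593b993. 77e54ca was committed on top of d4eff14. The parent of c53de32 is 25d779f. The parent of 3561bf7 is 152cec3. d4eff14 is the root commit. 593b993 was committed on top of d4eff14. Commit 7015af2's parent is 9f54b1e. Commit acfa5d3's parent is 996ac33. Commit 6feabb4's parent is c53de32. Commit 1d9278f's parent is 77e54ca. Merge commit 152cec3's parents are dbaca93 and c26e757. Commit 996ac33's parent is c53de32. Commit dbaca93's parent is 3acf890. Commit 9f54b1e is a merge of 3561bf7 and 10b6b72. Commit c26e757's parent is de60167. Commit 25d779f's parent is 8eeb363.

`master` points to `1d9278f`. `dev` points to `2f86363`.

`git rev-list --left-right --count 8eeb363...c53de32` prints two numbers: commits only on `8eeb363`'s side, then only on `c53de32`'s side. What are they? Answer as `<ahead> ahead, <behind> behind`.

Reachable from 8eeb363: {3acf890, 593b993, 77e54ca, 8eeb363, d4eff14}.
Reachable from c53de32: {25d779f, 3acf890, 593b993, 77e54ca, 8eeb363, c53de32, d4eff14}.
Only in 8eeb363's history (ahead): {} — 0.
Only in c53de32's history (behind): {25d779f, c53de32} — 2.

0 ahead, 2 behind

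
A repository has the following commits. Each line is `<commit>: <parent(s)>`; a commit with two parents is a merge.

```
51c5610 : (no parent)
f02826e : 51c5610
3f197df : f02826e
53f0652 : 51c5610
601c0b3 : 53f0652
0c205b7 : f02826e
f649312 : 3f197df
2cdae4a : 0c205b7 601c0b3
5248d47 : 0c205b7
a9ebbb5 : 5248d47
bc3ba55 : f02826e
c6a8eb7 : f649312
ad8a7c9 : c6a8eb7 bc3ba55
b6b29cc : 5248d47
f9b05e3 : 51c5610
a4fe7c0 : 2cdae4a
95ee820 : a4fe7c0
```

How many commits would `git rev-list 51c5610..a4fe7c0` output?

Reachable from a4fe7c0: {0c205b7, 2cdae4a, 51c5610, 53f0652, 601c0b3, a4fe7c0, f02826e}.
Reachable from 51c5610: {51c5610}.
In a4fe7c0's history but not 51c5610's: {0c205b7, 2cdae4a, 53f0652, 601c0b3, a4fe7c0, f02826e} — 6 commits.

6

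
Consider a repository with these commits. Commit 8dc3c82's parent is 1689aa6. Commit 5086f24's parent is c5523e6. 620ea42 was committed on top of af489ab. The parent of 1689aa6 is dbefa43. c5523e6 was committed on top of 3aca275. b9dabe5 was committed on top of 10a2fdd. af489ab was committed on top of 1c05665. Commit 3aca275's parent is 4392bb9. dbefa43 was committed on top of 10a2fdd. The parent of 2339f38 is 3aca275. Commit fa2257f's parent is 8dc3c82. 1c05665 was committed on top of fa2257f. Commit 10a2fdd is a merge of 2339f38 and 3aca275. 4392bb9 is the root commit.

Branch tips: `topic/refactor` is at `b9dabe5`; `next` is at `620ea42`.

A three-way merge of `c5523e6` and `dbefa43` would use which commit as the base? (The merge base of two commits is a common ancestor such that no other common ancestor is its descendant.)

Ancestors of c5523e6: {3aca275, 4392bb9, c5523e6}.
Ancestors of dbefa43: {10a2fdd, 2339f38, 3aca275, 4392bb9, dbefa43}.
Common ancestors: {3aca275, 4392bb9}.
Among these, 3aca275 is not an ancestor of any other common ancestor — it is the merge base.

3aca275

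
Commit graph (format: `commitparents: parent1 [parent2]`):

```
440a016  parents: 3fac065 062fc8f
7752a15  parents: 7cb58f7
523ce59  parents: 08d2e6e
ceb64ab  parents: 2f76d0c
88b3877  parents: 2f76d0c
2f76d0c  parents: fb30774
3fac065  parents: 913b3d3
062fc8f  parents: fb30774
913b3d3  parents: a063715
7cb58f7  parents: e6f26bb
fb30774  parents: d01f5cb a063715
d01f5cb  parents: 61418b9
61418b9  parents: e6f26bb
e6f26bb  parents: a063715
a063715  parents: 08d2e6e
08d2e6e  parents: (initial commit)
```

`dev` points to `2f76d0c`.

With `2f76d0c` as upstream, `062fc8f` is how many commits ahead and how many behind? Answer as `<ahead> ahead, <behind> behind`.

1 ahead, 1 behind

Reachable from 062fc8f: {062fc8f, 08d2e6e, 61418b9, a063715, d01f5cb, e6f26bb, fb30774}.
Reachable from 2f76d0c: {08d2e6e, 2f76d0c, 61418b9, a063715, d01f5cb, e6f26bb, fb30774}.
Only in 062fc8f's history (ahead): {062fc8f} — 1.
Only in 2f76d0c's history (behind): {2f76d0c} — 1.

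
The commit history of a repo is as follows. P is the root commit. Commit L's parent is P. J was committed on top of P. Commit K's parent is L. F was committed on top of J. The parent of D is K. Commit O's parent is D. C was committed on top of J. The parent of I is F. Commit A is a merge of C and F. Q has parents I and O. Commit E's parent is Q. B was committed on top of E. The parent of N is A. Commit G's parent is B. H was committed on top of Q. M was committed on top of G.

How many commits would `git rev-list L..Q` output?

Reachable from Q: {D, F, I, J, K, L, O, P, Q}.
Reachable from L: {L, P}.
In Q's history but not L's: {D, F, I, J, K, O, Q} — 7 commits.

7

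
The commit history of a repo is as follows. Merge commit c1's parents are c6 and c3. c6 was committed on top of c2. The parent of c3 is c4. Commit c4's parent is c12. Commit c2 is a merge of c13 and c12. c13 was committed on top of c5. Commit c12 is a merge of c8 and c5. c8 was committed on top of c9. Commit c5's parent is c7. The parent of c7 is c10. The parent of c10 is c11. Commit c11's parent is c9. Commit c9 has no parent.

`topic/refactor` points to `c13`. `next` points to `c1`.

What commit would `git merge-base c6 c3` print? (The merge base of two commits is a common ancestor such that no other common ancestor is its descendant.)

c12

Ancestors of c6: {c10, c11, c12, c13, c2, c5, c6, c7, c8, c9}.
Ancestors of c3: {c10, c11, c12, c3, c4, c5, c7, c8, c9}.
Common ancestors: {c10, c11, c12, c5, c7, c8, c9}.
Among these, c12 is not an ancestor of any other common ancestor — it is the merge base.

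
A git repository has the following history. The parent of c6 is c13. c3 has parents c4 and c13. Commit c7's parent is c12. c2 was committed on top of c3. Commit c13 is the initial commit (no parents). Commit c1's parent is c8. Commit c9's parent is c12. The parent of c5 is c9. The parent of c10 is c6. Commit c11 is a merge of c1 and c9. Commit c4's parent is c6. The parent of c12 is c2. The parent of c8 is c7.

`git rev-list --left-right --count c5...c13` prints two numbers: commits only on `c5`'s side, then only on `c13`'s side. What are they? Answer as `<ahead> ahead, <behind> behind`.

7 ahead, 0 behind

Reachable from c5: {c12, c13, c2, c3, c4, c5, c6, c9}.
Reachable from c13: {c13}.
Only in c5's history (ahead): {c12, c2, c3, c4, c5, c6, c9} — 7.
Only in c13's history (behind): {} — 0.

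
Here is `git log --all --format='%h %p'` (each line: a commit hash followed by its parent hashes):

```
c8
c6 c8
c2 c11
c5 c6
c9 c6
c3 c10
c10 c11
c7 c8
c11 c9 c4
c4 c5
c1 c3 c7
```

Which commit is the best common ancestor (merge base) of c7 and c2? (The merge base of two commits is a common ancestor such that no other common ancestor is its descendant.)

Ancestors of c7: {c7, c8}.
Ancestors of c2: {c11, c2, c4, c5, c6, c8, c9}.
Common ancestors: {c8}.
The only common ancestor is c8, so it is the merge base.

c8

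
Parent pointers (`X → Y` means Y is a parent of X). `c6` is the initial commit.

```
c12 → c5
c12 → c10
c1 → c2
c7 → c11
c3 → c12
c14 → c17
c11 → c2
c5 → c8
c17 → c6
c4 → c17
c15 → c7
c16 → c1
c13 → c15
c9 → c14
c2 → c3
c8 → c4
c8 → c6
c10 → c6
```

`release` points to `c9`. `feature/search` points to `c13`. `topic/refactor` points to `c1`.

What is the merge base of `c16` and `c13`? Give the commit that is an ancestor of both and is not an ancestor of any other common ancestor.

Ancestors of c16: {c1, c10, c12, c16, c17, c2, c3, c4, c5, c6, c8}.
Ancestors of c13: {c10, c11, c12, c13, c15, c17, c2, c3, c4, c5, c6, c7, c8}.
Common ancestors: {c10, c12, c17, c2, c3, c4, c5, c6, c8}.
Among these, c2 is not an ancestor of any other common ancestor — it is the merge base.

c2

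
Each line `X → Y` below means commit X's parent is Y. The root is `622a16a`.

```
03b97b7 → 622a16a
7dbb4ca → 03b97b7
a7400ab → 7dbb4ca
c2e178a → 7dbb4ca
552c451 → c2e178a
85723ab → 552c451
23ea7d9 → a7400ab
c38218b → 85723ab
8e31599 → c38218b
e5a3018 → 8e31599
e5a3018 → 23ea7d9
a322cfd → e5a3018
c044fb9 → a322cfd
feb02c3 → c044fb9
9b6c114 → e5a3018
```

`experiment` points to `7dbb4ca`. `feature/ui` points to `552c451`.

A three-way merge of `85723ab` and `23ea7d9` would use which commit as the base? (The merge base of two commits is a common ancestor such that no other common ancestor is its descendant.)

7dbb4ca

Ancestors of 85723ab: {03b97b7, 552c451, 622a16a, 7dbb4ca, 85723ab, c2e178a}.
Ancestors of 23ea7d9: {03b97b7, 23ea7d9, 622a16a, 7dbb4ca, a7400ab}.
Common ancestors: {03b97b7, 622a16a, 7dbb4ca}.
Among these, 7dbb4ca is not an ancestor of any other common ancestor — it is the merge base.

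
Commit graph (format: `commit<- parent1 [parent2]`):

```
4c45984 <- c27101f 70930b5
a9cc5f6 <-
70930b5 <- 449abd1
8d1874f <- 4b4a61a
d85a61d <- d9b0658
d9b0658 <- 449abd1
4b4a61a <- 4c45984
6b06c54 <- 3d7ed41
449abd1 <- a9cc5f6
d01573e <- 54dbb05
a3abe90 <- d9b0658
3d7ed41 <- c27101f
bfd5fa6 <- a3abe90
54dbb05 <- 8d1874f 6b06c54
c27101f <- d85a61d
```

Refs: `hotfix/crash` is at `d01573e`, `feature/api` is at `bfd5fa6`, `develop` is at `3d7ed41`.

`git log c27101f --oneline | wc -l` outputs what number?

5

Walking parent pointers from c27101f: reachable set = {449abd1, a9cc5f6, c27101f, d85a61d, d9b0658}.
That is 5 commits.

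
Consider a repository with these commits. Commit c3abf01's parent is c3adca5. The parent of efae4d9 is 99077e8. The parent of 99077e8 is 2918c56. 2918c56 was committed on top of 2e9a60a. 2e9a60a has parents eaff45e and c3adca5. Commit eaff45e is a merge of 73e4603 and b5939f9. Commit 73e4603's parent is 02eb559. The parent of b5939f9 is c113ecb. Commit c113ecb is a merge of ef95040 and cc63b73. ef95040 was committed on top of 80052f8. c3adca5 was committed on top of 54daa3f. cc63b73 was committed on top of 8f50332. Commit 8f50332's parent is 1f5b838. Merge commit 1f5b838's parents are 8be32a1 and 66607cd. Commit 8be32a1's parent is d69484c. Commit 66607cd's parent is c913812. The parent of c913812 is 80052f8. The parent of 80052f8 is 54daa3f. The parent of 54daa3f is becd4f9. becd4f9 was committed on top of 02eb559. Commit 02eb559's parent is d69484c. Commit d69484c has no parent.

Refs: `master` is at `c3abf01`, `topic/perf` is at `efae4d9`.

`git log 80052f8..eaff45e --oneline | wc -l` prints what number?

11

Reachable from eaff45e: {02eb559, 1f5b838, 54daa3f, 66607cd, 73e4603, 80052f8, 8be32a1, 8f50332, b5939f9, becd4f9, c113ecb, c913812, cc63b73, d69484c, eaff45e, ef95040}.
Reachable from 80052f8: {02eb559, 54daa3f, 80052f8, becd4f9, d69484c}.
In eaff45e's history but not 80052f8's: {1f5b838, 66607cd, 73e4603, 8be32a1, 8f50332, b5939f9, c113ecb, c913812, cc63b73, eaff45e, ef95040} — 11 commits.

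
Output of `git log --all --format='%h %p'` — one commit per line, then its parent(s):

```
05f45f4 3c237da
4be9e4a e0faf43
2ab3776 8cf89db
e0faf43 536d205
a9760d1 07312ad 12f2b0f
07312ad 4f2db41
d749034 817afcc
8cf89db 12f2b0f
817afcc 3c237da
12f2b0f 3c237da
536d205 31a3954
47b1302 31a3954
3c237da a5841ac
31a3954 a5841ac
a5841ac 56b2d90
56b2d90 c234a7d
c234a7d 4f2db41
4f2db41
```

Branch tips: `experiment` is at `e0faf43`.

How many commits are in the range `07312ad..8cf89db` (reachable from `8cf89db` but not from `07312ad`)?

Reachable from 8cf89db: {12f2b0f, 3c237da, 4f2db41, 56b2d90, 8cf89db, a5841ac, c234a7d}.
Reachable from 07312ad: {07312ad, 4f2db41}.
In 8cf89db's history but not 07312ad's: {12f2b0f, 3c237da, 56b2d90, 8cf89db, a5841ac, c234a7d} — 6 commits.

6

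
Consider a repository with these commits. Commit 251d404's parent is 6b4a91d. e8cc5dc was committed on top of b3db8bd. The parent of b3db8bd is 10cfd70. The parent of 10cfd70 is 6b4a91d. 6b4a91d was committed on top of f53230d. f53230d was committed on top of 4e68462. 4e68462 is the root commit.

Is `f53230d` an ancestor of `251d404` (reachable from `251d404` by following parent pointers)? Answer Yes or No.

Yes

Ancestors of 251d404 (commits reachable by following parents): {251d404, 4e68462, 6b4a91d, f53230d}.
f53230d is in that set, so it is an ancestor of 251d404.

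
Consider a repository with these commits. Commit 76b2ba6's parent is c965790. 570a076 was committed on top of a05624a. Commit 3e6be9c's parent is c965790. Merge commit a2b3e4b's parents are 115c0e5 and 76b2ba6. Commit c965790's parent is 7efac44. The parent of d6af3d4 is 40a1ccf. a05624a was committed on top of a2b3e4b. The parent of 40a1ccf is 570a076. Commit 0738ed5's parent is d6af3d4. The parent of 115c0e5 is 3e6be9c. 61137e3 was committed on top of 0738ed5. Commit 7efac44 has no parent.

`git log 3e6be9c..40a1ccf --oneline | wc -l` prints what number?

Reachable from 40a1ccf: {115c0e5, 3e6be9c, 40a1ccf, 570a076, 76b2ba6, 7efac44, a05624a, a2b3e4b, c965790}.
Reachable from 3e6be9c: {3e6be9c, 7efac44, c965790}.
In 40a1ccf's history but not 3e6be9c's: {115c0e5, 40a1ccf, 570a076, 76b2ba6, a05624a, a2b3e4b} — 6 commits.

6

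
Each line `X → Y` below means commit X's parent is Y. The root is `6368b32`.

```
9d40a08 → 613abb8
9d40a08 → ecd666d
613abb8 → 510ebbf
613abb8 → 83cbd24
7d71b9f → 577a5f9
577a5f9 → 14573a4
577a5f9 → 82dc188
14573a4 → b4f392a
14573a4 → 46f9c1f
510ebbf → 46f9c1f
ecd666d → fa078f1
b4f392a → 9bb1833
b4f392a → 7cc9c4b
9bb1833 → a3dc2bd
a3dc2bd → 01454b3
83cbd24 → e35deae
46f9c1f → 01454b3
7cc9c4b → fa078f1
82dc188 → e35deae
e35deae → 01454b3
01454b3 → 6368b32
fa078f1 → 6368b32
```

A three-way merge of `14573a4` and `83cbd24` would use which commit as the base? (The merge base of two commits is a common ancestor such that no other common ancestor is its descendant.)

Ancestors of 14573a4: {01454b3, 14573a4, 46f9c1f, 6368b32, 7cc9c4b, 9bb1833, a3dc2bd, b4f392a, fa078f1}.
Ancestors of 83cbd24: {01454b3, 6368b32, 83cbd24, e35deae}.
Common ancestors: {01454b3, 6368b32}.
Among these, 01454b3 is not an ancestor of any other common ancestor — it is the merge base.

01454b3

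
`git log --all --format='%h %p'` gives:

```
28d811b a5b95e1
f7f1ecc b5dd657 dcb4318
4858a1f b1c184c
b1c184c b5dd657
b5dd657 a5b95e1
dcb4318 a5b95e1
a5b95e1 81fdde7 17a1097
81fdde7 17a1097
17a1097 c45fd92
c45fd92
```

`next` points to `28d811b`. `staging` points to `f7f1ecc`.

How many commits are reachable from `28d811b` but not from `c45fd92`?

4

Reachable from 28d811b: {17a1097, 28d811b, 81fdde7, a5b95e1, c45fd92}.
Reachable from c45fd92: {c45fd92}.
In 28d811b's history but not c45fd92's: {17a1097, 28d811b, 81fdde7, a5b95e1} — 4 commits.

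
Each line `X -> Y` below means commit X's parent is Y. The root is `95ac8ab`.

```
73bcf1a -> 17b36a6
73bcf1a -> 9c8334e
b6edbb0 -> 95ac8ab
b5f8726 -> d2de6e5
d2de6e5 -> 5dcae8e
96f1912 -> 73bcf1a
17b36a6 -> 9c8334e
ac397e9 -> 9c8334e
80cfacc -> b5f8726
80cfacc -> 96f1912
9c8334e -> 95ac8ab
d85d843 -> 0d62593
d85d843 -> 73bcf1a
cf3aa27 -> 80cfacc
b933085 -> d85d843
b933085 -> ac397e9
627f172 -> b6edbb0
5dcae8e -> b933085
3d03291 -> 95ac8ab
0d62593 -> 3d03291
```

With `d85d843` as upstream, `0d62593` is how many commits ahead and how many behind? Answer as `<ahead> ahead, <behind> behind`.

Reachable from 0d62593: {0d62593, 3d03291, 95ac8ab}.
Reachable from d85d843: {0d62593, 17b36a6, 3d03291, 73bcf1a, 95ac8ab, 9c8334e, d85d843}.
Only in 0d62593's history (ahead): {} — 0.
Only in d85d843's history (behind): {17b36a6, 73bcf1a, 9c8334e, d85d843} — 4.

0 ahead, 4 behind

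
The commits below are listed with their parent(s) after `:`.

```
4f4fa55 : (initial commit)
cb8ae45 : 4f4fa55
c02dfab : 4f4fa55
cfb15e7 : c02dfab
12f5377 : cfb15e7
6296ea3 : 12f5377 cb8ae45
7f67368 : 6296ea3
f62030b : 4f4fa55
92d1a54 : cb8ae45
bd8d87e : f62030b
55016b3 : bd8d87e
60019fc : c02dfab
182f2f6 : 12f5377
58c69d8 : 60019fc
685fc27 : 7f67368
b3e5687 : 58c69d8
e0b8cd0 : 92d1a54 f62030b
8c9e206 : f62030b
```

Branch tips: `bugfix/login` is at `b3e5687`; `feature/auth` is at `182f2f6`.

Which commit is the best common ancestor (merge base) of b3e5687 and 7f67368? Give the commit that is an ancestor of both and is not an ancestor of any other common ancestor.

Ancestors of b3e5687: {4f4fa55, 58c69d8, 60019fc, b3e5687, c02dfab}.
Ancestors of 7f67368: {12f5377, 4f4fa55, 6296ea3, 7f67368, c02dfab, cb8ae45, cfb15e7}.
Common ancestors: {4f4fa55, c02dfab}.
Among these, c02dfab is not an ancestor of any other common ancestor — it is the merge base.

c02dfab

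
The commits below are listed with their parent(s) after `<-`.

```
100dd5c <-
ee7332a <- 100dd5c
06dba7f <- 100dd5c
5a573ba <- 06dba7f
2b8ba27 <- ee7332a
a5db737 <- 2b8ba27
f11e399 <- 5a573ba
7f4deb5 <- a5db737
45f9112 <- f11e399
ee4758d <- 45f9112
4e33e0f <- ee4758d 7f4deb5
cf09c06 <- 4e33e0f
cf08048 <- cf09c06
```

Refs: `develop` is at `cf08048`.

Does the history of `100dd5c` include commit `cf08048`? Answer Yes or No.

Ancestors of 100dd5c: {100dd5c}.
cf08048 is not in that set, so it is not an ancestor of 100dd5c.

No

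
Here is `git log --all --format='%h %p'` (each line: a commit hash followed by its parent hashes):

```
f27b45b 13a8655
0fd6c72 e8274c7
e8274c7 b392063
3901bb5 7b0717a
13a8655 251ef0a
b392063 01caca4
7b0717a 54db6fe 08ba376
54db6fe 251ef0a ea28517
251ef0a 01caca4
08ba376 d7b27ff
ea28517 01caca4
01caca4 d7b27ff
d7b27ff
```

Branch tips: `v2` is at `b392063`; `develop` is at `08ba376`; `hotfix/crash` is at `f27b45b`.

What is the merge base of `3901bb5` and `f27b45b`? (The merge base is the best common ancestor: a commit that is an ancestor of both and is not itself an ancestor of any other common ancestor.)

Ancestors of 3901bb5: {01caca4, 08ba376, 251ef0a, 3901bb5, 54db6fe, 7b0717a, d7b27ff, ea28517}.
Ancestors of f27b45b: {01caca4, 13a8655, 251ef0a, d7b27ff, f27b45b}.
Common ancestors: {01caca4, 251ef0a, d7b27ff}.
Among these, 251ef0a is not an ancestor of any other common ancestor — it is the merge base.

251ef0a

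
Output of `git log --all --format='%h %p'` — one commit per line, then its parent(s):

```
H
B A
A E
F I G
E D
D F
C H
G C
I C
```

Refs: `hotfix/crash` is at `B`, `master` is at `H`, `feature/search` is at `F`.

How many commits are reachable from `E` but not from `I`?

4

Reachable from E: {C, D, E, F, G, H, I}.
Reachable from I: {C, H, I}.
In E's history but not I's: {D, E, F, G} — 4 commits.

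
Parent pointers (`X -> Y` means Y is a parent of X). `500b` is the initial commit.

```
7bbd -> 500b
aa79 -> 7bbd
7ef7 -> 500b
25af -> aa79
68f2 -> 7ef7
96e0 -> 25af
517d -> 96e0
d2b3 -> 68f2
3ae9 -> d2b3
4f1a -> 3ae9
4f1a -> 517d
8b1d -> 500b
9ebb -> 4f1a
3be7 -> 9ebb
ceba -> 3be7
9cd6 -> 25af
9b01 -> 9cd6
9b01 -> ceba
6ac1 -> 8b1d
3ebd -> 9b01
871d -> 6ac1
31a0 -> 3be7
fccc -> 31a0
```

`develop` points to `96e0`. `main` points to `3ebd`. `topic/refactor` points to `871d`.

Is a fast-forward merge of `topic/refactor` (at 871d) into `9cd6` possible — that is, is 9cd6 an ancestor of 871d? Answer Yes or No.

No

A fast-forward from 9cd6 to 871d is possible iff 9cd6 is an ancestor of 871d.
Ancestors of 871d: {500b, 6ac1, 871d, 8b1d}.
9cd6 is not among them, so fast-forward is not possible.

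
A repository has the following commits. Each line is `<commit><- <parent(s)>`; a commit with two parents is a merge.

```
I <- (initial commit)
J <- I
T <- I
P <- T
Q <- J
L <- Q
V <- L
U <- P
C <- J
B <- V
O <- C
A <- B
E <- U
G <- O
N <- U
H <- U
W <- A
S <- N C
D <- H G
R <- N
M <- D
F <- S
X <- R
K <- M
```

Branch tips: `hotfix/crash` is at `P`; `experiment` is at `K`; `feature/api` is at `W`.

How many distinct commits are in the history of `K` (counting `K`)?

12

Walking parent pointers from K: reachable set = {C, D, G, H, I, J, K, M, O, P, T, U}.
That is 12 commits.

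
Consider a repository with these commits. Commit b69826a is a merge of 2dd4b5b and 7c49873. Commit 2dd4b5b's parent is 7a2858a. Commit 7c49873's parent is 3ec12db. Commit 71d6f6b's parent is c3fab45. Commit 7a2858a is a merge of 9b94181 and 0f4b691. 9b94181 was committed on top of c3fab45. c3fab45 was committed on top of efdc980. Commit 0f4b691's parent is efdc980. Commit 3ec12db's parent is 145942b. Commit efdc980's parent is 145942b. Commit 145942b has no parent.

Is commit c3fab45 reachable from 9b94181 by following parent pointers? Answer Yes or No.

Yes

Ancestors of 9b94181 (commits reachable by following parents): {145942b, 9b94181, c3fab45, efdc980}.
c3fab45 is in that set, so it is an ancestor of 9b94181.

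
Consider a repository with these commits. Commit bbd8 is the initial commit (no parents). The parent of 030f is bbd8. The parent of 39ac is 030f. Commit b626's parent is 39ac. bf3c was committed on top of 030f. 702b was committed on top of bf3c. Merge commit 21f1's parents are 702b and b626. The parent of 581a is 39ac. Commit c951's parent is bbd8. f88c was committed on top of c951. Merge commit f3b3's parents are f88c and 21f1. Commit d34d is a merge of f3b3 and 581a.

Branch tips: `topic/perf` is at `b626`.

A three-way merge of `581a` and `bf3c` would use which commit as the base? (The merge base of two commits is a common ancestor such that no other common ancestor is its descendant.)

Ancestors of 581a: {030f, 39ac, 581a, bbd8}.
Ancestors of bf3c: {030f, bbd8, bf3c}.
Common ancestors: {030f, bbd8}.
Among these, 030f is not an ancestor of any other common ancestor — it is the merge base.

030f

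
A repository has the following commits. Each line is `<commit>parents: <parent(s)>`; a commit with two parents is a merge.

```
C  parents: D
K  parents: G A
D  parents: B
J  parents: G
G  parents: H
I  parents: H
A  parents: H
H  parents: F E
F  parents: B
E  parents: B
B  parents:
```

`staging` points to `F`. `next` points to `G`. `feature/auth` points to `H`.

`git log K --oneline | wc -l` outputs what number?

Walking parent pointers from K: reachable set = {A, B, E, F, G, H, K}.
That is 7 commits.

7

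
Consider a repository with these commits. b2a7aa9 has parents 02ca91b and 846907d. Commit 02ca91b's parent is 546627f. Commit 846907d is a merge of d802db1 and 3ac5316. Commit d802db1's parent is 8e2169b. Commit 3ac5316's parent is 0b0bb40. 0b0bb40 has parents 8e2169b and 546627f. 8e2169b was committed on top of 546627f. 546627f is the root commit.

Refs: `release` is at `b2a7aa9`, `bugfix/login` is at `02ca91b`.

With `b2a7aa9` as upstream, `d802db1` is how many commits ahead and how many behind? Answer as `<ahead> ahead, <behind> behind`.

Reachable from d802db1: {546627f, 8e2169b, d802db1}.
Reachable from b2a7aa9: {02ca91b, 0b0bb40, 3ac5316, 546627f, 846907d, 8e2169b, b2a7aa9, d802db1}.
Only in d802db1's history (ahead): {} — 0.
Only in b2a7aa9's history (behind): {02ca91b, 0b0bb40, 3ac5316, 846907d, b2a7aa9} — 5.

0 ahead, 5 behind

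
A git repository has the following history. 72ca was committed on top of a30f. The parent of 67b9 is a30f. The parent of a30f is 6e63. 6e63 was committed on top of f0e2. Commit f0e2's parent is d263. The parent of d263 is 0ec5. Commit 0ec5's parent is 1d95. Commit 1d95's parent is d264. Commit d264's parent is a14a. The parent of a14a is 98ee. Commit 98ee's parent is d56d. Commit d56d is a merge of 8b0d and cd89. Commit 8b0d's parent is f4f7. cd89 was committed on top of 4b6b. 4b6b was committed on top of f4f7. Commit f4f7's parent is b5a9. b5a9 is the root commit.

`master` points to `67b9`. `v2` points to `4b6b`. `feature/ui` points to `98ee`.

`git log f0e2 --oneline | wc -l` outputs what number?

Walking parent pointers from f0e2: reachable set = {0ec5, 1d95, 4b6b, 8b0d, 98ee, a14a, b5a9, cd89, d263, d264, d56d, f0e2, f4f7}.
That is 13 commits.

13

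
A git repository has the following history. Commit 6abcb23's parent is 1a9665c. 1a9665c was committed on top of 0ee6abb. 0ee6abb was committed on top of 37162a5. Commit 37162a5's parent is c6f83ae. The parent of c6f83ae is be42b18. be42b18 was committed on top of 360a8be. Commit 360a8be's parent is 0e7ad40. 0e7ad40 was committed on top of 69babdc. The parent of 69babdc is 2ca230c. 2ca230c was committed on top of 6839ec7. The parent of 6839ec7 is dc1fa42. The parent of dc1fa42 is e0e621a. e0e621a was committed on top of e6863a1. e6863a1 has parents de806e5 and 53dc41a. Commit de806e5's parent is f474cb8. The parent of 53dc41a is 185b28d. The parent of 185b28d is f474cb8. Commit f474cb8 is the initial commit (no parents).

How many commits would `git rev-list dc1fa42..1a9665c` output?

10

Reachable from 1a9665c: {0e7ad40, 0ee6abb, 185b28d, 1a9665c, 2ca230c, 360a8be, 37162a5, 53dc41a, 6839ec7, 69babdc, be42b18, c6f83ae, dc1fa42, de806e5, e0e621a, e6863a1, f474cb8}.
Reachable from dc1fa42: {185b28d, 53dc41a, dc1fa42, de806e5, e0e621a, e6863a1, f474cb8}.
In 1a9665c's history but not dc1fa42's: {0e7ad40, 0ee6abb, 1a9665c, 2ca230c, 360a8be, 37162a5, 6839ec7, 69babdc, be42b18, c6f83ae} — 10 commits.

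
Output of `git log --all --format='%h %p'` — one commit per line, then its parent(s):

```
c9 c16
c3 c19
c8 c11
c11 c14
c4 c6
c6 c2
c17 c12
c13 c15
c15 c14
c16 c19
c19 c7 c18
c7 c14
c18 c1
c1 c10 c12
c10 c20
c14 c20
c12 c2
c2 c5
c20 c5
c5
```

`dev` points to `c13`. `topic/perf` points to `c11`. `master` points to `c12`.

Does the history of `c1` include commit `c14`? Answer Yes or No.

Ancestors of c1: {c1, c10, c12, c2, c20, c5}.
c14 is not in that set, so it is not an ancestor of c1.

No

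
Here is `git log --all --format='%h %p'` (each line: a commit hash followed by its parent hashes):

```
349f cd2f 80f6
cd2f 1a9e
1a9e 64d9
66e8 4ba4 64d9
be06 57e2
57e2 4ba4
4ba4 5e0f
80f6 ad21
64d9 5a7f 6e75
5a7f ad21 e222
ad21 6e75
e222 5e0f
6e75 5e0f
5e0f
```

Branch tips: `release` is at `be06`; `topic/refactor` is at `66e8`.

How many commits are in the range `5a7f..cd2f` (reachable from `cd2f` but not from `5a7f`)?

Reachable from cd2f: {1a9e, 5a7f, 5e0f, 64d9, 6e75, ad21, cd2f, e222}.
Reachable from 5a7f: {5a7f, 5e0f, 6e75, ad21, e222}.
In cd2f's history but not 5a7f's: {1a9e, 64d9, cd2f} — 3 commits.

3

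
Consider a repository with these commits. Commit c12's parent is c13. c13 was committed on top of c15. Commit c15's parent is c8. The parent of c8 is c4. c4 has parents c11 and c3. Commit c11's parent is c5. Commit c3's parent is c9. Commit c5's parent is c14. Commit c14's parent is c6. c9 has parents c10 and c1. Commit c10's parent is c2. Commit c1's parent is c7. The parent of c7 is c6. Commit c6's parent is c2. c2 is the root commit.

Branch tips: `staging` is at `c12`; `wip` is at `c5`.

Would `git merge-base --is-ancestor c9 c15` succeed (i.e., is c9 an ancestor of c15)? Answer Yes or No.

Ancestors of c15 (commits reachable by following parents): {c1, c10, c11, c14, c15, c2, c3, c4, c5, c6, c7, c8, c9}.
c9 is in that set, so it is an ancestor of c15.

Yes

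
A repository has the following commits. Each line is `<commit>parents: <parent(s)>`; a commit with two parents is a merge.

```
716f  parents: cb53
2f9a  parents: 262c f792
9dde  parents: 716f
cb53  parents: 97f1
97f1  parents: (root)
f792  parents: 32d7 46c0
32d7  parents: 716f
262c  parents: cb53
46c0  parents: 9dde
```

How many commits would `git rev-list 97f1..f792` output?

6

Reachable from f792: {32d7, 46c0, 716f, 97f1, 9dde, cb53, f792}.
Reachable from 97f1: {97f1}.
In f792's history but not 97f1's: {32d7, 46c0, 716f, 9dde, cb53, f792} — 6 commits.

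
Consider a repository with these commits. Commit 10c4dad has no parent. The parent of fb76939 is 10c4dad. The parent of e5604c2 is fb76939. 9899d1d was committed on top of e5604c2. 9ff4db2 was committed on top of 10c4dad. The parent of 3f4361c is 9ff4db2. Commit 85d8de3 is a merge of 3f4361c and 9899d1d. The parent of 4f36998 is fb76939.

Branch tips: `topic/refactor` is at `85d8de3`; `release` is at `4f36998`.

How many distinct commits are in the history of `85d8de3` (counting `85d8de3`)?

Walking parent pointers from 85d8de3: reachable set = {10c4dad, 3f4361c, 85d8de3, 9899d1d, 9ff4db2, e5604c2, fb76939}.
That is 7 commits.

7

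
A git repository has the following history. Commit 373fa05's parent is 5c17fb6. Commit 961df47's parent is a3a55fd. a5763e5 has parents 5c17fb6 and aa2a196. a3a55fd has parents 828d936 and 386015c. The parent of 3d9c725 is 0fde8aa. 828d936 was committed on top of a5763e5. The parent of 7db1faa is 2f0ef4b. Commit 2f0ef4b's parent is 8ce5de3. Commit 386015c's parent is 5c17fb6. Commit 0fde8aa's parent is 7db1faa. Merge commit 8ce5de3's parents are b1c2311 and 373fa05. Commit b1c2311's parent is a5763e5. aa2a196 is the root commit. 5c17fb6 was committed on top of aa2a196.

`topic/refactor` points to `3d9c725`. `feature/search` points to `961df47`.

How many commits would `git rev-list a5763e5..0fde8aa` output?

Reachable from 0fde8aa: {0fde8aa, 2f0ef4b, 373fa05, 5c17fb6, 7db1faa, 8ce5de3, a5763e5, aa2a196, b1c2311}.
Reachable from a5763e5: {5c17fb6, a5763e5, aa2a196}.
In 0fde8aa's history but not a5763e5's: {0fde8aa, 2f0ef4b, 373fa05, 7db1faa, 8ce5de3, b1c2311} — 6 commits.

6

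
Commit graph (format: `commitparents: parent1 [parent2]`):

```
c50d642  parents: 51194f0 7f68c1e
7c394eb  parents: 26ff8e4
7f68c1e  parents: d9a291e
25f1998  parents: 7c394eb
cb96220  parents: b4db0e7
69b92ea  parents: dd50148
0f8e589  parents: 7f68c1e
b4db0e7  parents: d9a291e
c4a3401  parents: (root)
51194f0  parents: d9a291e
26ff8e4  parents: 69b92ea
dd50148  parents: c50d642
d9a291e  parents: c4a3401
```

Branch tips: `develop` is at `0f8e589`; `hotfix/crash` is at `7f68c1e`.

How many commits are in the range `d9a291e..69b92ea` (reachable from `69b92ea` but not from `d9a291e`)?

Reachable from 69b92ea: {51194f0, 69b92ea, 7f68c1e, c4a3401, c50d642, d9a291e, dd50148}.
Reachable from d9a291e: {c4a3401, d9a291e}.
In 69b92ea's history but not d9a291e's: {51194f0, 69b92ea, 7f68c1e, c50d642, dd50148} — 5 commits.

5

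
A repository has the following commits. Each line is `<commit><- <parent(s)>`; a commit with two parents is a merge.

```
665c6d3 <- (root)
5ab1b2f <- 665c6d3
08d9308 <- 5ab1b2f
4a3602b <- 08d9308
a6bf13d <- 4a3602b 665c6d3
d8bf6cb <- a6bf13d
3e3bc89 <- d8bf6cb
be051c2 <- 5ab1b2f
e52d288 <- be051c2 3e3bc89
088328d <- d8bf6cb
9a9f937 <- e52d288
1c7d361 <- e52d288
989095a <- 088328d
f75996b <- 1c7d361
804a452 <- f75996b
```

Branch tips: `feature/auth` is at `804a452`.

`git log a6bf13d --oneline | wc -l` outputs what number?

Walking parent pointers from a6bf13d: reachable set = {08d9308, 4a3602b, 5ab1b2f, 665c6d3, a6bf13d}.
That is 5 commits.

5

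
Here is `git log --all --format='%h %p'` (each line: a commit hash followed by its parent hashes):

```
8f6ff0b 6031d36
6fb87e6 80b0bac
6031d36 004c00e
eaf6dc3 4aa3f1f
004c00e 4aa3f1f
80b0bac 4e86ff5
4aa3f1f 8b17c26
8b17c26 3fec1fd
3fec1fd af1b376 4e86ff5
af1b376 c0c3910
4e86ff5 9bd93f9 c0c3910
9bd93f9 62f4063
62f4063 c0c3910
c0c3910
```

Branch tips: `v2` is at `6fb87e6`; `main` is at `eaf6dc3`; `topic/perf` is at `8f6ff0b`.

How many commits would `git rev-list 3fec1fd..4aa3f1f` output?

2

Reachable from 4aa3f1f: {3fec1fd, 4aa3f1f, 4e86ff5, 62f4063, 8b17c26, 9bd93f9, af1b376, c0c3910}.
Reachable from 3fec1fd: {3fec1fd, 4e86ff5, 62f4063, 9bd93f9, af1b376, c0c3910}.
In 4aa3f1f's history but not 3fec1fd's: {4aa3f1f, 8b17c26} — 2 commits.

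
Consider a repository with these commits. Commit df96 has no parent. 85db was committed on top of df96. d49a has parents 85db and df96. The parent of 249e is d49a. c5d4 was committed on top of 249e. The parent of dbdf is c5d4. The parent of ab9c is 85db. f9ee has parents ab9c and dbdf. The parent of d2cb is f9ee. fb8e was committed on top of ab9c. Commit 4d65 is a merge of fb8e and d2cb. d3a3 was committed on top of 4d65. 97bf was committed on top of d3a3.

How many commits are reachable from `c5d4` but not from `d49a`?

Reachable from c5d4: {249e, 85db, c5d4, d49a, df96}.
Reachable from d49a: {85db, d49a, df96}.
In c5d4's history but not d49a's: {249e, c5d4} — 2 commits.

2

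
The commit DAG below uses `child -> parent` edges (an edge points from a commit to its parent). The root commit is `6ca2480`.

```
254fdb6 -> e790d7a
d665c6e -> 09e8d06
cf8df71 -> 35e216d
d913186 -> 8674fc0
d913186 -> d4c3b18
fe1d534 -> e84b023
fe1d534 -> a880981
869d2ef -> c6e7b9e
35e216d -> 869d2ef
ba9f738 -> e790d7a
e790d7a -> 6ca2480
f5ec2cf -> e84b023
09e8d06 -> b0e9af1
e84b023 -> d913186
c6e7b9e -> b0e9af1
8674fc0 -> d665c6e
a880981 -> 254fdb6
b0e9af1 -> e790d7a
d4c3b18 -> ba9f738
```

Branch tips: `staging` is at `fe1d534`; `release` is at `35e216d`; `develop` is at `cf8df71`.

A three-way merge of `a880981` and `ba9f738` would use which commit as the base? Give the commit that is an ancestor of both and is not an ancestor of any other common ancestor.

Ancestors of a880981: {254fdb6, 6ca2480, a880981, e790d7a}.
Ancestors of ba9f738: {6ca2480, ba9f738, e790d7a}.
Common ancestors: {6ca2480, e790d7a}.
Among these, e790d7a is not an ancestor of any other common ancestor — it is the merge base.

e790d7a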